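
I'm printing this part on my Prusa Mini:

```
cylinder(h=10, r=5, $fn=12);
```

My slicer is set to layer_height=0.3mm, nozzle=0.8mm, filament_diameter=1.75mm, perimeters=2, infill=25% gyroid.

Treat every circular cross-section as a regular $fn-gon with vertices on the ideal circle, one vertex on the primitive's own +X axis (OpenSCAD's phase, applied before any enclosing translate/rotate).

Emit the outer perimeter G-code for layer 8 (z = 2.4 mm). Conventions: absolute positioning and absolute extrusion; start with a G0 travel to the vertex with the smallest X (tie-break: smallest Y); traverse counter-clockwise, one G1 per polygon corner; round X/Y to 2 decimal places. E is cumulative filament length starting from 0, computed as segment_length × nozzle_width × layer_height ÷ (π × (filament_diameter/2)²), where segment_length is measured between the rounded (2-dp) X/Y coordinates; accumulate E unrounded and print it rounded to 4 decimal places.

At z = 2.4 mm: the cylinder: section is a regular 12-gon, circumradius r=5. The outline is a single polygon with 12 vertices. Extrusion per mm of travel: 0.8 × 0.3 / (π × 0.875²) = 0.099780. Accumulating E over each segment gives final E = 3.0990.

G0 X-5.00 Y0.00 Z2.40
G1 X-4.33 Y-2.50 E0.2583
G1 X-2.50 Y-4.33 E0.5165
G1 X0.00 Y-5.00 E0.7747
G1 X2.50 Y-4.33 E1.0330
G1 X4.33 Y-2.50 E1.2912
G1 X5.00 Y0.00 E1.5495
G1 X4.33 Y2.50 E1.8077
G1 X2.50 Y4.33 E2.0660
G1 X0.00 Y5.00 E2.3242
G1 X-2.50 Y4.33 E2.5825
G1 X-4.33 Y2.50 E2.8407
G1 X-5.00 Y0.00 E3.0990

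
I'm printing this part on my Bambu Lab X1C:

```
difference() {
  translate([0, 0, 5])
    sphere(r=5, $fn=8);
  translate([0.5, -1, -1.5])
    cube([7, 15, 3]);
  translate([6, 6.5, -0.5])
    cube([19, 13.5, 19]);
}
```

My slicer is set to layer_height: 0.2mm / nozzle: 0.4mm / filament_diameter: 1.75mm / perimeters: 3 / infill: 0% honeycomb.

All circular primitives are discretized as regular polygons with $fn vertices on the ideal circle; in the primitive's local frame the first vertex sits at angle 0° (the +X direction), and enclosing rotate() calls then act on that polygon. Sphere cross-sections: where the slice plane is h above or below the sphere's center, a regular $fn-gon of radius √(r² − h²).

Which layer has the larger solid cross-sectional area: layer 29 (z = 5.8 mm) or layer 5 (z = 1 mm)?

layer 29 (z = 5.8 mm)

Layer 29 (z = 5.8): the r=5 sphere slices to a regular 8-gon of circumradius 4.936 (√(r²−h²) with h=0.8 from center) (area = (8/2)·4.936²·sin(360°/8) = 68.90 mm²); the cube at (0.5, -1) is not intersected at this z (z outside [-1.5, 1.5]); the cube at (6, 6.5) (footprint 19×13.5) is included at this height (area 256.50 mm²); After the difference (first − rest): starting from the r=5 sphere (68.90 mm²), the 19×13.5 cube at (6, 6.5) misses the remaining region (no effect) — area = 68.90 mm². So its area = 68.90 mm². Layer 5 (z = 1): the r=5 sphere slices to a regular 8-gon of circumradius 3.000 (√(r²−h²) with h=4 from center) (area = (8/2)·3.000²·sin(360°/8) = 25.46 mm²); the cube at (0.5, -1) (footprint 7×15) is included at this height (area 105.00 mm²); the cube at (6, 6.5) (footprint 19×13.5) is included at this height (area 256.50 mm²); Taking the first minus the rest: starting from the r=5 sphere (25.46 mm²), the 7×15 cube at (0.5, -1) partially overlaps it — only the 7.21 mm² overlap (of its 105.00 mm²) is removed, clipping the outline; the 19×13.5 cube at (6, 6.5) misses the remaining region (no effect) — area = 18.25 mm². So its area = 18.25 mm². Layer 29 is larger (68.90 vs 18.25 mm²).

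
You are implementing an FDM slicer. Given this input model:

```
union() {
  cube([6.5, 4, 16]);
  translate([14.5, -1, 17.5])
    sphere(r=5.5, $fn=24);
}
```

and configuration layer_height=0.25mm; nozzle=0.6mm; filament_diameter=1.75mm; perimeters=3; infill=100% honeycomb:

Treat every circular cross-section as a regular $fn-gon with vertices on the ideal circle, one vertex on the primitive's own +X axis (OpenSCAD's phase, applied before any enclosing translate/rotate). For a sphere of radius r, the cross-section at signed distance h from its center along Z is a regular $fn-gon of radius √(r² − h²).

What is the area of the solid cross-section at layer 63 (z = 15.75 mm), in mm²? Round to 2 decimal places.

110.44 mm²

At z = 15.75 mm: the cube (footprint 6.5×4) is included at this height (area 26.00 mm²); the r=5.5 sphere at (14.5, -1) slices to a regular 24-gon of circumradius 5.214 (√(r²−h²) with h=1.75 from center) (area = (24/2)·5.214²·sin(360°/24) = 84.44 mm²); Merging all regions: the 2 present regions are separate (no shared area or edge), so areas and boundary lengths simply add and each stays a separate island — area = 110.44 mm². Overall, the cross-section has 2 separate islands. Net area = 110.44 mm².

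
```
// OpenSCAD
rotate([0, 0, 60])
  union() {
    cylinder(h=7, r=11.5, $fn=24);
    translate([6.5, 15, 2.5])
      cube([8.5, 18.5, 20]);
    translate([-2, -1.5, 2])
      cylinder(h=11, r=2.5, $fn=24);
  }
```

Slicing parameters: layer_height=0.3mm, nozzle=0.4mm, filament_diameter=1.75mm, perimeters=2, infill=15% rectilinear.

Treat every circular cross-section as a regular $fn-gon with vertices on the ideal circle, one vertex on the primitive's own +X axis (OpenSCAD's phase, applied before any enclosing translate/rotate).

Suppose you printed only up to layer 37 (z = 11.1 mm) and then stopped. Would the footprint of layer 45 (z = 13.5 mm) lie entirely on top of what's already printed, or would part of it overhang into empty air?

Compare the two slices. At z = 11.1: the cylinder is not intersected at this z (z outside [0, 7]); the 8.5×18.5 cube at (6.5, 15) contributes its full rectangle (area 157.25 mm²); the r=2.5 cylinder at (-2, -1.5) contributes a regular 24-gon of circumradius 2.5 (area = (24/2)·2.500²·sin(360°/24) = 19.41 mm²); Combining (union): the 2 present regions are separate (no shared area or edge), so areas and boundary lengths simply add and each stays a separate island — area = 176.66 mm²; (whole slice rotated 60° about Z — lengths, areas and connectivity unchanged). At z = 13.5: the cylinder does not reach this height (z outside [0, 7]); the cube at (6.5, 15) is present — its section is the full 8.5×18.5 rectangle (area 157.25 mm²); the cylinder at (-2, -1.5) is absent (z outside [2, 13]); Taking the union: only the 8.5×18.5 cube at (6.5, 15) is present, so the union is just that shape — area = 157.25 mm²; (rotated 60° about Z; rotation is an isometry so areas/perimeters/island counts are preserved). Checking containment: the cross-section at z = 13.5 is a subset of the cross-section at z = 11.1.

entirely on top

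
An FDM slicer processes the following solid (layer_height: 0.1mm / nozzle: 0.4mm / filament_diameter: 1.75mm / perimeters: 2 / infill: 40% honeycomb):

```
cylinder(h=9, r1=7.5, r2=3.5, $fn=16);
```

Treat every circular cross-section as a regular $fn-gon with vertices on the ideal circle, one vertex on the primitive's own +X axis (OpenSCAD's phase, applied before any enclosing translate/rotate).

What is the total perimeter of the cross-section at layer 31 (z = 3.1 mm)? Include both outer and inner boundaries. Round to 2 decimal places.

38.22 mm

At z = 3.1 mm: the cone contributes a regular 16-gon of circumradius 6.122 (interpolated between r1=7.5 and r2=3.5 at t=0.344) (perimeter = 2·16·6.122·sin(180°/16) = 38.22 mm). Overall, the cross-section is a single solid region. Total boundary length (outer) = 38.22 mm.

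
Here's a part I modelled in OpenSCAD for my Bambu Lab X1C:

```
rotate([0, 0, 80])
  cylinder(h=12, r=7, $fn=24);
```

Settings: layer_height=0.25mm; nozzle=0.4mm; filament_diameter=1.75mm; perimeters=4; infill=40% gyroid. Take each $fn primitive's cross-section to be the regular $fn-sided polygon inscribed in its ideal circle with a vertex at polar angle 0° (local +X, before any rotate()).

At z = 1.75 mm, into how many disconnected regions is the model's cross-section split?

1

At z = 1.75 mm: the r=7 cylinder gives a regular 24-gon of circumradius 7 (constant along its height); (rotated 80° about Z; rotation is an isometry so areas/perimeters/island counts are preserved). The result has 1 disconnected region.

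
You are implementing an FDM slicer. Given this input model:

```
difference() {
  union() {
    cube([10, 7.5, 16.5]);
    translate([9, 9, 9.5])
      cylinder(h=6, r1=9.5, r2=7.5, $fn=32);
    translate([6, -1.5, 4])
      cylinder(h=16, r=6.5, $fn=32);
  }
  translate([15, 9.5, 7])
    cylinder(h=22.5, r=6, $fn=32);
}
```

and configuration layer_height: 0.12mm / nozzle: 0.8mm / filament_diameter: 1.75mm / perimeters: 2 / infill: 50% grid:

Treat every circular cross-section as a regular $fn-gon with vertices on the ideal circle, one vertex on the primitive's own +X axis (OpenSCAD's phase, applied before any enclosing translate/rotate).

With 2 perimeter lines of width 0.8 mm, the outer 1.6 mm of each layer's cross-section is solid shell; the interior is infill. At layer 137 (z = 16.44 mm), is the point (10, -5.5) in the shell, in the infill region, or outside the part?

shell

At z = 16.44 mm: the cube (footprint 10×7.5) is included at this height; the cone at (9, 9) is absent (z outside [9.5, 15.5]); the r=6.5 cylinder at (6, -1.5) gives a regular 32-gon of circumradius 6.5 (constant along its height); Combining (union): the regions partially overlap (shared area 41.35 mm²), so overlapping operands fuse into one piece — 1 connected region; the cylinder at (15, 9.5): section is a regular 32-gon, circumradius r=6; Subtracting the remaining from the first: starting from the result so far, the r=6 cylinder at (15, 9.5) partially overlaps it — only the 0.45 mm² overlap (of its 112.37 mm²) is removed, clipping the outline — 1 connected region. Overall, the cross-section is a single solid region. The nearest boundary edge runs (11.40, -5.11)→(10.60, -6.10); distance from the point to it = 0.84 mm. The point is inside the cross-section, 0.84 mm from the nearest boundary — within the 1.6 mm shell band (2 × 0.8).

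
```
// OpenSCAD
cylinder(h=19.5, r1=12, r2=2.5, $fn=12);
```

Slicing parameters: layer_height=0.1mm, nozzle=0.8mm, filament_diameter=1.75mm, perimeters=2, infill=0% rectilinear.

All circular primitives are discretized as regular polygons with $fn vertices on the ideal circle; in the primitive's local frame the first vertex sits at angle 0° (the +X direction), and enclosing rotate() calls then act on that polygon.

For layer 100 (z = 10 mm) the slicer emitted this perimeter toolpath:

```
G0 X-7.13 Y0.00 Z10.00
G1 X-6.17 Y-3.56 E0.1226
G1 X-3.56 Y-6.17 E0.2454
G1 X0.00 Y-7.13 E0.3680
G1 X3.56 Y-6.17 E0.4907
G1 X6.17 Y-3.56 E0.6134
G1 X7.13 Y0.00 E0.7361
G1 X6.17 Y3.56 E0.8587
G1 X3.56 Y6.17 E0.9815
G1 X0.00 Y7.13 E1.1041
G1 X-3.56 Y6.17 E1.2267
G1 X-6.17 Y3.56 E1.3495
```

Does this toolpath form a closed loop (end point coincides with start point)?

no

Start point (G0): (-7.13, 0.00). End point (last G1): the path does not return to the start — open.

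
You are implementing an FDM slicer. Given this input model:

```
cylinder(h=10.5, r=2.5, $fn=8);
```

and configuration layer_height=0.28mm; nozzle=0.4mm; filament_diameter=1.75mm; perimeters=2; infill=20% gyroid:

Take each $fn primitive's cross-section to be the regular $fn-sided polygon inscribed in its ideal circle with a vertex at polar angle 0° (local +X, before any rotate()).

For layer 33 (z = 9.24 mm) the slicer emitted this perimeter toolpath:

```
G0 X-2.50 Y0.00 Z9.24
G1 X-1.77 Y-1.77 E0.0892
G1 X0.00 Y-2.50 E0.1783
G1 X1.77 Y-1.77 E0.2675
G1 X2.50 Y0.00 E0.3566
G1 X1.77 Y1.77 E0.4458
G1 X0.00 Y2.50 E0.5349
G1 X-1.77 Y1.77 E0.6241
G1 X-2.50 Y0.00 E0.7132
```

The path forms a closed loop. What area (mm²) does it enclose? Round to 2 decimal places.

17.70 mm²

Apply the shoelace formula to the sequence of (X, Y) vertices; enclosed area = 17.70 mm².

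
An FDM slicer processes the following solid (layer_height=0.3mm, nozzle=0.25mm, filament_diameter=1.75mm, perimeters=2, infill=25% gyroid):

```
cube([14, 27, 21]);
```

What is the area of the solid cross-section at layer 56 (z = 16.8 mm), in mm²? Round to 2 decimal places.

378.00 mm²

At z = 16.8 mm: the cube (footprint 14×27) is included at this height (area 378.00 mm²). Overall, the cross-section is a single solid region. Net area = 378.00 mm².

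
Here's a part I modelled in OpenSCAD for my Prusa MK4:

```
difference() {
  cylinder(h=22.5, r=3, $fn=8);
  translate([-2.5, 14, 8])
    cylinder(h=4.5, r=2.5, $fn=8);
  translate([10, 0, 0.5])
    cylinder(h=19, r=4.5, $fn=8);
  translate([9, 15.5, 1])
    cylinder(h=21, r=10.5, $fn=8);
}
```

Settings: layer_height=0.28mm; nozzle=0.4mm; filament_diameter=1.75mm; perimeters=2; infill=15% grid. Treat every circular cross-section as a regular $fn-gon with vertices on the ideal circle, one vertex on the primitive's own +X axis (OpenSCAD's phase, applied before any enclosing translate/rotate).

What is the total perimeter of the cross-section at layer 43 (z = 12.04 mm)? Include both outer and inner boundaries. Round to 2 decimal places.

At z = 12.04 mm: the r=3 cylinder contributes a regular 8-gon of circumradius 3 (perimeter = 2·8·3.000·sin(180°/8) = 18.37 mm); the cylinder at (-2.5, 14): section is a regular 8-gon, circumradius r=2.5 (perimeter = 2·8·2.500·sin(180°/8) = 15.31 mm); the r=4.5 cylinder at (10, 0) gives a regular 8-gon of circumradius 4.5 (constant along its height) (perimeter = 2·8·4.500·sin(180°/8) = 27.55 mm); the cylinder at (9, 15.5): section is a regular 8-gon, circumradius r=10.5 (perimeter = 2·8·10.500·sin(180°/8) = 64.29 mm); Subtracting the remaining from the first: starting from the r=3 cylinder, the r=2.5 cylinder at (-2.5, 14) misses the remaining region (no effect); the r=4.5 cylinder at (10, 0) misses the remaining region (no effect); the r=10.5 cylinder at (9, 15.5) misses the remaining region (no effect) — boundary = 18.37 mm. Overall, the cross-section is a single solid region. Total boundary length (outer) = 18.37 mm.

18.37 mm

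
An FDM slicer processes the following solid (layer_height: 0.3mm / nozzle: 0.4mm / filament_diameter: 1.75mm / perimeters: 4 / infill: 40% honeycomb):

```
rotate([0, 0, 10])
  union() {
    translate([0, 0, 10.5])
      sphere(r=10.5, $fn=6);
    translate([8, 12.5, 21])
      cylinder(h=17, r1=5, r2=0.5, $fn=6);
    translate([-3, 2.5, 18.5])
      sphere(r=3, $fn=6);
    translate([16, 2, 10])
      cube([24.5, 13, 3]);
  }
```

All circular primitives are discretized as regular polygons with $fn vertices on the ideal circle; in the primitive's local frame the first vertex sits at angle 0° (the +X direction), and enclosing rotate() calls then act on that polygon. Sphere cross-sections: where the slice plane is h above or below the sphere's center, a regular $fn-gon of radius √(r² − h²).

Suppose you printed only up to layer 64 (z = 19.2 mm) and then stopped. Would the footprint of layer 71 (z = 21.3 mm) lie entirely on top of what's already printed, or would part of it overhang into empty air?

Compare the two slices. At z = 19.2: the r=10.5 sphere contributes a regular 6-gon of circumradius √(10.5²−8.7²) = 5.879 (area = (6/2)·5.879²·sin(360°/6) = 89.79 mm²); the cone at (8, 12.5) is absent (z outside [21, 38]); the r=3 sphere at (-3, 2.5) slices to a regular 6-gon of circumradius 2.917 (√(r²−h²) with h=0.7 from center) (area = (6/2)·2.917²·sin(360°/6) = 22.11 mm²); the cube at (16, 2) is absent (z outside [10, 13]); Taking the union: the regions partially overlap — summed areas 111.90 mm² minus the doubly-counted overlap 17.42 mm² gives 94.48 mm² — area = 94.48 mm²; (whole slice rotated 10° about Z — lengths, areas and connectivity unchanged). At z = 21.3: the sphere is absent (|z−center|=10.800 > r=10.5); the cone at (8, 12.5): at t=0.018 of its height the radius interpolates to r₁+(r₂−r₁)t = 4.921, giving a regular 6-gon of that circumradius (area = (6/2)·4.921²·sin(360°/6) = 62.91 mm²); the r=3 sphere at (-3, 2.5) slices to a regular 6-gon of circumradius 1.077 (√(r²−h²) with h=2.8 from center) (area = (6/2)·1.077²·sin(360°/6) = 3.01 mm²); the cube at (16, 2) is absent (z outside [10, 13]); Combining (union): the 2 present regions are separate (no shared area or edge), so areas and boundary lengths simply add and each stays a separate island — area = 65.92 mm²; (whole slice rotated 10° about Z — lengths, areas and connectivity unchanged). Checking containment: at z = 21.3 the cross-section extends beyond the z = 19.2 cross-section by about 62.91 mm².

part overhangs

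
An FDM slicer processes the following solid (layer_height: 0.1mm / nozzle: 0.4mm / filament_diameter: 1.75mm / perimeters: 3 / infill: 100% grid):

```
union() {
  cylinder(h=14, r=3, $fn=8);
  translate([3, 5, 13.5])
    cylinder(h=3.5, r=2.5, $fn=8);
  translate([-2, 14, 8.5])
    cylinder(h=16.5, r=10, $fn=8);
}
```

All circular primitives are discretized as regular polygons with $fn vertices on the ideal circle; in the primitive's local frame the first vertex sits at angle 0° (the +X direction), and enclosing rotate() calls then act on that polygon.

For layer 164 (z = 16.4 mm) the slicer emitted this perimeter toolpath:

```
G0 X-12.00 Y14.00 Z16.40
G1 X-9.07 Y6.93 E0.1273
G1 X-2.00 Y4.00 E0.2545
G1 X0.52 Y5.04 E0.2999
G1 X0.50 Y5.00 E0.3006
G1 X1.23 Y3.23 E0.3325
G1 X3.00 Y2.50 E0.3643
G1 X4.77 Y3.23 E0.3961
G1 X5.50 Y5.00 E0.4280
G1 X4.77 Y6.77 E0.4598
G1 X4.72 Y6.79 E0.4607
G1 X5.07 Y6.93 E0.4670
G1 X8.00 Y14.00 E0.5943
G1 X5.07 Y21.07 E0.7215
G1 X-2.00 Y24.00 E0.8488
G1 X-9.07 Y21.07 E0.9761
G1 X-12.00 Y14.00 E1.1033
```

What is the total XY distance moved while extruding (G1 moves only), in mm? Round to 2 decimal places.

66.35 mm

Sum the Euclidean lengths of each G1 segment: total = 66.35 mm.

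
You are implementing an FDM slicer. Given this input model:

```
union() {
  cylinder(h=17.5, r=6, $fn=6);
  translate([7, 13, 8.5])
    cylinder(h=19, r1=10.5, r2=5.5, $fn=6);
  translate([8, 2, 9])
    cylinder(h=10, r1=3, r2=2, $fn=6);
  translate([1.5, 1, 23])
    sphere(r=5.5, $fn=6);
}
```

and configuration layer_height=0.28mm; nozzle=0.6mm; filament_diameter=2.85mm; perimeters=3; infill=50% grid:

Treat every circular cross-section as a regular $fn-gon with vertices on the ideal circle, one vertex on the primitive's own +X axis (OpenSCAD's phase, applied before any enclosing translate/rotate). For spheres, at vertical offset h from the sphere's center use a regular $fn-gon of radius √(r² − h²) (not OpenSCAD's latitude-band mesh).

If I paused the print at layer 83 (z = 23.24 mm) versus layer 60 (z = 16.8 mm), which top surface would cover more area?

layer 60 (z = 16.8 mm)

Layer 83 (z = 23.24): the cylinder is not intersected at this z (z outside [0, 17.5]); the cone at (7, 13) (r1=10.5→r2=5.5) has section circumradius 6.621 here — a regular 6-gon (area = (6/2)·6.621²·sin(360°/6) = 113.90 mm²); the cone at (8, 2) is absent (z outside [9, 19]); the sphere at (1.5, 1): section is a regular 6-gon, circumradius = √(r²−h²) = √(5.5²−0.24²) = 5.495 (area = (6/2)·5.495²·sin(360°/6) = 78.44 mm²); Taking the union: the 2 present regions are separate (no shared area or edge), so areas and boundary lengths simply add and each stays a separate island — area = 192.34 mm². So its area = 192.34 mm². Layer 60 (z = 16.8): the r=6 cylinder contributes a regular 6-gon of circumradius 6 (area = (6/2)·6.000²·sin(360°/6) = 93.53 mm²); the cone at (7, 13): at t=0.437 of its height the radius interpolates to r₁+(r₂−r₁)t = 8.316, giving a regular 6-gon of that circumradius (area = (6/2)·8.316²·sin(360°/6) = 179.66 mm²); the cone at (8, 2): at t=0.780 of its height the radius interpolates to r₁+(r₂−r₁)t = 2.220, giving a regular 6-gon of that circumradius (area = (6/2)·2.220²·sin(360°/6) = 12.80 mm²); the sphere at (1.5, 1) is not intersected at this z (|z−center|=6.200 > r=5.5); Merging all regions: the 3 present regions are separate (no shared area or edge), so areas and boundary lengths simply add and each stays a separate island — area = 286.00 mm². So its area = 286.00 mm². Layer 60 is larger (286.00 vs 192.34 mm²).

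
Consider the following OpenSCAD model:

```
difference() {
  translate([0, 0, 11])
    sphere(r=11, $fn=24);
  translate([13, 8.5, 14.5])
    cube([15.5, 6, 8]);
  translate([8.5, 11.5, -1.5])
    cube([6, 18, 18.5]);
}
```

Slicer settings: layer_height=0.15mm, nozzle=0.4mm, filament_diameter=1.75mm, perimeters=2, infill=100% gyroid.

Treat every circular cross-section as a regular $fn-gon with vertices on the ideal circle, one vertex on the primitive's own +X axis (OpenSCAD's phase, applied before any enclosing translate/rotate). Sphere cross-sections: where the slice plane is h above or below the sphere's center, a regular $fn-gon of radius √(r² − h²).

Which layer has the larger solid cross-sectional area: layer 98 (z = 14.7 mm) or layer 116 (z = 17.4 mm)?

Layer 98 (z = 14.7): the r=11 sphere contributes a regular 24-gon of circumradius √(11²−3.7²) = 10.359 (area = (24/2)·10.359²·sin(360°/24) = 333.29 mm²); the cube at (13, 8.5) is present — its section is the full 15.5×6 rectangle (area 93.00 mm²); the 6×18 cube at (8.5, 11.5) contributes its full rectangle (area 108.00 mm²); Subtracting the remaining from the first: starting from the r=11 sphere (333.29 mm²), the 15.5×6 cube at (13, 8.5) misses the remaining region (no effect); the 6×18 cube at (8.5, 11.5) misses the remaining region (no effect) — area = 333.29 mm². So its area = 333.29 mm². Layer 116 (z = 17.4): the sphere: section is a regular 24-gon, circumradius = √(r²−h²) = √(11²−6.4²) = 8.947 (area = (24/2)·8.947²·sin(360°/24) = 248.59 mm²); the cube at (13, 8.5) (footprint 15.5×6) is included at this height (area 93.00 mm²); the cube at (8.5, 11.5) is absent (z outside [-1.5, 17]); Taking the first minus the rest: starting from the r=11 sphere (248.59 mm²), the 15.5×6 cube at (13, 8.5) misses the remaining region (no effect) — area = 248.59 mm². So its area = 248.59 mm². Layer 98 is larger (333.29 vs 248.59 mm²).

layer 98 (z = 14.7 mm)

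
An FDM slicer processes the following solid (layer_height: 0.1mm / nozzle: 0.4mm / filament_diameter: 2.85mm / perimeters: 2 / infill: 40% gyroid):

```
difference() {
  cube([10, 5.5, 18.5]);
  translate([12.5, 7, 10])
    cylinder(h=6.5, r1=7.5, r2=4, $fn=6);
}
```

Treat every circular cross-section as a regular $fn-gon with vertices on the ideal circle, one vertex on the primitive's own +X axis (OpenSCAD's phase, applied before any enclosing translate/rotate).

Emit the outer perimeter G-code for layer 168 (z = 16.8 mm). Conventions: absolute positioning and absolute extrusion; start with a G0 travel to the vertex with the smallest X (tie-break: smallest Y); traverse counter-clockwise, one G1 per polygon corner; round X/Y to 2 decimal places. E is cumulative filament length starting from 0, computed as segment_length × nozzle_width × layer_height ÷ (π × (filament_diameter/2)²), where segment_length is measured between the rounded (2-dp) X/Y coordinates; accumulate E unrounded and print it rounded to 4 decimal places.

G0 X0.00 Y0.00 Z16.80
G1 X10.00 Y0.00 E0.0627
G1 X10.00 Y5.50 E0.0972
G1 X0.00 Y5.50 E0.1599
G1 X0.00 Y0.00 E0.1944

At z = 16.8 mm: the cube is present — its section is the full 10×5.5 rectangle; the cone at (12.5, 7) is not intersected at this z (z outside [10, 16.5]); Subtracting the remaining from the first: none of the subtracted shapes is present at this height, so the 10×5.5 cube is unchanged — 1 connected region. The outline is a single polygon with 4 vertices. Extrusion per mm of travel: 0.4 × 0.1 / (π × 1.425²) = 0.006270. Accumulating E over each segment gives final E = 0.1944.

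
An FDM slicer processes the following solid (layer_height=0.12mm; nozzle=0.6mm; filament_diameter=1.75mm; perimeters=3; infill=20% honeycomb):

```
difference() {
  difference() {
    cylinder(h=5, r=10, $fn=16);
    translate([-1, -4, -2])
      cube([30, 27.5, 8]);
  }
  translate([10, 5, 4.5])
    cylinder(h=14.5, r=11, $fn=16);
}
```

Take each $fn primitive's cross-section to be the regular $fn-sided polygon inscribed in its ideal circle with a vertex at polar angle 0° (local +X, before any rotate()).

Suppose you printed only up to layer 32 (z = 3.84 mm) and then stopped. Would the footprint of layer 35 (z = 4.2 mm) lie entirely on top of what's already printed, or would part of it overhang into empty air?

entirely on top

Compare the two slices. At z = 3.84: the r=10 cylinder gives a regular 16-gon of circumradius 10 (constant along its height) (area = (16/2)·10.000²·sin(360°/16) = 306.15 mm²); the 30×27.5 cube at (-1, -4) contributes its full rectangle (area 825.00 mm²); After the difference (first − rest): starting from the r=10 cylinder (306.15 mm²), the 30×27.5 cube at (-1, -4) partially overlaps it — only the 128.84 mm² overlap (of its 825.00 mm²) is removed, clipping the outline — area = 177.31 mm²; the cylinder at (10, 5) does not reach this height (z outside [4.5, 19]); Subtracting the remaining from the first: none of the subtracted shapes is present at this height, so the result so far is unchanged — area = 177.31 mm². At z = 4.2: the r=10 cylinder gives a regular 16-gon of circumradius 10 (constant along its height) (area = (16/2)·10.000²·sin(360°/16) = 306.15 mm²); the cube at (-1, -4) (footprint 30×27.5) is included at this height (area 825.00 mm²); Taking the first minus the rest: starting from the r=10 cylinder (306.15 mm²), the 30×27.5 cube at (-1, -4) partially overlaps it — only the 128.84 mm² overlap (of its 825.00 mm²) is removed, clipping the outline — area = 177.31 mm²; the cylinder at (10, 5) is absent (z outside [4.5, 19]); After the difference (first − rest): none of the subtracted shapes is present at this height, so the result so far is unchanged — area = 177.31 mm². Checking containment: the cross-section at z = 4.2 is a subset of the cross-section at z = 3.84.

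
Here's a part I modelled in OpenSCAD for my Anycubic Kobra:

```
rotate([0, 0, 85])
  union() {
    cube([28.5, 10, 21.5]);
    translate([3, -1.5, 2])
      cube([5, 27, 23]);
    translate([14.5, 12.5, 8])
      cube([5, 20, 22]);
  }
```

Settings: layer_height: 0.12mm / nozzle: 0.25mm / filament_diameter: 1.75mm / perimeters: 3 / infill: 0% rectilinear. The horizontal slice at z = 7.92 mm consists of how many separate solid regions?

1

At z = 7.92 mm: the cube (footprint 28.5×10) is included at this height; the cube at (3, -1.5) is present — its section is the full 5×27 rectangle; the cube at (14.5, 12.5) is absent (z outside [8, 30]); Combining (union): the regions partially overlap (shared area 50.00 mm²), so overlapping operands fuse into one piece — 1 connected region; (rotated 85° about Z; rotation is an isometry so areas/perimeters/island counts are preserved). The result has 1 disconnected region.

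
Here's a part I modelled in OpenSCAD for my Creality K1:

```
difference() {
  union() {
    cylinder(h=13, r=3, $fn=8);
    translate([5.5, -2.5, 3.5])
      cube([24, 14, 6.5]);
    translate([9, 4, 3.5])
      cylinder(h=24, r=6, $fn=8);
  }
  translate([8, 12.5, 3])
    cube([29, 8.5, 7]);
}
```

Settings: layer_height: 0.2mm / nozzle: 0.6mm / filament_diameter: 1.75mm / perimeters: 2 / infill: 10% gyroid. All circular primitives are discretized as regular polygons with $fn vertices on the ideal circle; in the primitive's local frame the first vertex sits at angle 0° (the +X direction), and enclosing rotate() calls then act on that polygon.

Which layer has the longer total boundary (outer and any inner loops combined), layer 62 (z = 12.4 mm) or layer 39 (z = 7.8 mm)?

layer 39 (z = 7.8 mm)

Layer 62 (z = 12.4): the r=3 cylinder contributes a regular 8-gon of circumradius 3 (perimeter = 2·8·3.000·sin(180°/8) = 18.37 mm); the cube at (5.5, -2.5) is absent (z outside [3.5, 10]); the r=6 cylinder at (9, 4) gives a regular 8-gon of circumradius 6 (constant along its height) (perimeter = 2·8·6.000·sin(180°/8) = 36.74 mm); Merging all regions: the 2 present regions are separate (no shared area or edge), so areas and boundary lengths simply add and each stays a separate island — boundary = 55.11 mm; the cube at (8, 12.5) is not intersected at this z (z outside [3, 10]); Subtracting the remaining from the first: none of the subtracted shapes is present at this height, so that combined region is unchanged — boundary = 55.11 mm. So its perimeter = 55.11 mm. Layer 39 (z = 7.8): the r=3 cylinder contributes a regular 8-gon of circumradius 3 (perimeter = 2·8·3.000·sin(180°/8) = 18.37 mm); the cube at (5.5, -2.5) is present — its section is the full 24×14 rectangle (perimeter 76.00 mm); the cylinder at (9, 4): section is a regular 8-gon, circumradius r=6 (perimeter = 2·8·6.000·sin(180°/8) = 36.74 mm); Merging all regions: the regions partially overlap (shared area 87.84 mm²), so the edge portions inside another operand are dropped and the merged outline is re-measured after clipping — boundary = 96.06 mm; the cube at (8, 12.5) is present — its section is the full 29×8.5 rectangle (perimeter 75.00 mm); Taking the first minus the rest: starting from that combined region, the 29×8.5 cube at (8, 12.5) misses the remaining region (no effect) — boundary = 96.06 mm. So its perimeter = 96.06 mm. Layer 39 is larger (96.06 vs 55.11 mm).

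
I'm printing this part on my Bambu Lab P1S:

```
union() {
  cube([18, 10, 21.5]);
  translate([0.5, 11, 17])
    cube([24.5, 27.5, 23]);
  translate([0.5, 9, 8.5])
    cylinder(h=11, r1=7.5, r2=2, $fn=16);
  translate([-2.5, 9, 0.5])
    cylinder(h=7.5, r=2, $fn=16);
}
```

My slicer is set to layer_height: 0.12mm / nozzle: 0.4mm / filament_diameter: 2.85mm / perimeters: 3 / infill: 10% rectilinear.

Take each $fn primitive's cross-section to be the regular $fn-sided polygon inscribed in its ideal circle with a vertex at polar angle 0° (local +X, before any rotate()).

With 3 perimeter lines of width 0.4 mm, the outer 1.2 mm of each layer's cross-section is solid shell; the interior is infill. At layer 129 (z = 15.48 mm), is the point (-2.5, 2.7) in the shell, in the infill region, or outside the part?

outside

At z = 15.48 mm: the cube (footprint 18×10) is included at this height; the cube at (0.5, 11) does not reach this height (z outside [17, 40]); the cone at (0.5, 9) contributes a regular 16-gon of circumradius 4.010 (interpolated between r1=7.5 and r2=2 at t=0.635); the cylinder at (-2.5, 9) does not reach this height (z outside [0.5, 8]); Combining (union): the regions partially overlap (shared area 18.70 mm²), so overlapping operands fuse into one piece — 1 connected region. Overall, the cross-section is a single solid region. The nearest boundary edge runs (0.00, 0.00)→(0.00, 5.09); distance from the point to it = 2.50 mm. The point is not inside any of the regions above, so it lies outside the cross-section (2.50 mm from the nearest boundary).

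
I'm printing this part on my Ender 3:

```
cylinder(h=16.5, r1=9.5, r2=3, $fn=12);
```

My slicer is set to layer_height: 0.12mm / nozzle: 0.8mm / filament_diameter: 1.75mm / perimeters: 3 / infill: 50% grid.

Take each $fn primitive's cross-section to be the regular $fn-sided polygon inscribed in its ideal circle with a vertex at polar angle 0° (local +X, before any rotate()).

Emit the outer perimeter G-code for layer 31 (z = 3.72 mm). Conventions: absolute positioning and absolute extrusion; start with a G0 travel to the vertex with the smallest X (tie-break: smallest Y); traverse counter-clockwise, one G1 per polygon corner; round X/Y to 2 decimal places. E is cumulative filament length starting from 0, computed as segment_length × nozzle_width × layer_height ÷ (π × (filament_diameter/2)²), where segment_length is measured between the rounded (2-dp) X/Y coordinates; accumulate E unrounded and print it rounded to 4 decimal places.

At z = 3.72 mm: the cone: at t=0.225 of its height the radius interpolates to r₁+(r₂−r₁)t = 8.035, giving a regular 12-gon of that circumradius. The outline is a single polygon with 12 vertices. Extrusion per mm of travel: 0.8 × 0.12 / (π × 0.875²) = 0.039912. Accumulating E over each segment gives final E = 1.9921.

G0 X-8.03 Y0.00 Z3.72
G1 X-6.96 Y-4.02 E0.1660
G1 X-4.02 Y-6.96 E0.3320
G1 X0.00 Y-8.03 E0.4980
G1 X4.02 Y-6.96 E0.6640
G1 X6.96 Y-4.02 E0.8300
G1 X8.03 Y0.00 E0.9960
G1 X6.96 Y4.02 E1.1621
G1 X4.02 Y6.96 E1.3280
G1 X0.00 Y8.03 E1.4940
G1 X-4.02 Y6.96 E1.6601
G1 X-6.96 Y4.02 E1.8260
G1 X-8.03 Y0.00 E1.9921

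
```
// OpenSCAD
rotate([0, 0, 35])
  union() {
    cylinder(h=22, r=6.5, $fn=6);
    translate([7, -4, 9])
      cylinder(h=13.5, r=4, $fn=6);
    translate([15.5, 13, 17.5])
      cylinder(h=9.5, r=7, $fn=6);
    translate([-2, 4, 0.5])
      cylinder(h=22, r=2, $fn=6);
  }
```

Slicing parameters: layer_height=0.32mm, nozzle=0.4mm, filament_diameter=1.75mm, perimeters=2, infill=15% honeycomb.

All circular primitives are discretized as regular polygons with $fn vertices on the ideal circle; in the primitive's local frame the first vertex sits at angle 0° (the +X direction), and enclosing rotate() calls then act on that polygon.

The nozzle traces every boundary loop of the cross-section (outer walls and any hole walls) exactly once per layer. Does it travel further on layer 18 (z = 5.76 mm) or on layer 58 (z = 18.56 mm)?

layer 58 (z = 18.56 mm)

Layer 18 (z = 5.76): the r=6.5 cylinder gives a regular 6-gon of circumradius 6.5 (constant along its height) (perimeter = 2·6·6.500·sin(180°/6) = 39.00 mm); the cylinder at (7, -4) is absent (z outside [9, 22.5]); the cylinder at (15.5, 13) is absent (z outside [17.5, 27]); the cylinder at (-2, 4): section is a regular 6-gon, circumradius r=2 (perimeter = 2·6·2.000·sin(180°/6) = 12.00 mm); Combining (union): the regions partially overlap (shared area 10.18 mm²), so the edge portions inside another operand are dropped and the merged outline is re-measured after clipping — boundary = 39.12 mm; (rotated 35° about Z; rotation is an isometry so areas/perimeters/island counts are preserved). So its perimeter = 39.12 mm. Layer 58 (z = 18.56): the r=6.5 cylinder contributes a regular 6-gon of circumradius 6.5 (perimeter = 2·6·6.500·sin(180°/6) = 39.00 mm); the r=4 cylinder at (7, -4) gives a regular 6-gon of circumradius 4 (constant along its height) (perimeter = 2·6·4.000·sin(180°/6) = 24.00 mm); the r=7 cylinder at (15.5, 13) gives a regular 6-gon of circumradius 7 (constant along its height) (perimeter = 2·6·7.000·sin(180°/6) = 42.00 mm); the r=2 cylinder at (-2, 4) contributes a regular 6-gon of circumradius 2 (perimeter = 2·6·2.000·sin(180°/6) = 12.00 mm); Merging all regions: the regions partially overlap (shared area 14.92 mm²), so the edge portions inside another operand are dropped and the merged outline is re-measured after clipping — boundary = 93.55 mm; (rotated 35° about Z; rotation is an isometry so areas/perimeters/island counts are preserved). So its perimeter = 93.55 mm. Layer 58 is larger (93.55 vs 39.12 mm).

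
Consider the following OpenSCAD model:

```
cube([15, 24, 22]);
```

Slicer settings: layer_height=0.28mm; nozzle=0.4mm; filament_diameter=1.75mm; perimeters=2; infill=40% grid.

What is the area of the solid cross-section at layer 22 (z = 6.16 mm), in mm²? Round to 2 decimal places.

At z = 6.16 mm: the cube is present — its section is the full 15×24 rectangle (area 360.00 mm²). Overall, the cross-section is a single solid region. Net area = 360.00 mm².

360.00 mm²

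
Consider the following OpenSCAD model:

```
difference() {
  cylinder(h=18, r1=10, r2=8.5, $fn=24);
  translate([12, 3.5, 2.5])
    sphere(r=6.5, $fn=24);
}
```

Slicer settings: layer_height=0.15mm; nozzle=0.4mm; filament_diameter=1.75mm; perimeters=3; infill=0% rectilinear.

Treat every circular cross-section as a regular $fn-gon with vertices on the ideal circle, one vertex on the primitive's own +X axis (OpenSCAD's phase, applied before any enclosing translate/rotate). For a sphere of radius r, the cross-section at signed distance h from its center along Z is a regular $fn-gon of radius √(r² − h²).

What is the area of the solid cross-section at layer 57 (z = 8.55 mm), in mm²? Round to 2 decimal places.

267.90 mm²

At z = 8.55 mm: the cone: at t=0.475 of its height the radius interpolates to r₁+(r₂−r₁)t = 9.287, giving a regular 24-gon of that circumradius (area = (24/2)·9.287²·sin(360°/24) = 267.90 mm²); the r=6.5 sphere at (12, 3.5) slices to a regular 24-gon of circumradius 2.376 (√(r²−h²) with h=6.05 from center) (area = (24/2)·2.376²·sin(360°/24) = 17.54 mm²); After the difference (first − rest): starting from the cone (267.90 mm²), the r=6.5 sphere at (12, 3.5) misses the remaining region (no effect) — area = 267.90 mm². Overall, the cross-section is a single solid region. Net area = 267.90 mm².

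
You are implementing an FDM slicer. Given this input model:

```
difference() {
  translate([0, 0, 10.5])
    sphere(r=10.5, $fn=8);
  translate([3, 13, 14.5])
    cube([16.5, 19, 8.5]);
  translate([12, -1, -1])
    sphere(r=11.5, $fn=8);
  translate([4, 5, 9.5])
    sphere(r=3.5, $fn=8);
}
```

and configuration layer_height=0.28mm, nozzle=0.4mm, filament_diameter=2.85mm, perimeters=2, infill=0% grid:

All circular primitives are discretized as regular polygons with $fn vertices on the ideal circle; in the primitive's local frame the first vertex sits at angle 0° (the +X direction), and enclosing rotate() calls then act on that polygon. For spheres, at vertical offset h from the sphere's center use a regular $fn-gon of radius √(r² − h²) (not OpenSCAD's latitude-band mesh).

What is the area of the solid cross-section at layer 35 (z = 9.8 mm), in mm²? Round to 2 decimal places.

269.27 mm²

At z = 9.8 mm: the r=10.5 sphere slices to a regular 8-gon of circumradius 10.477 (√(r²−h²) with h=0.7 from center) (area = (8/2)·10.477²·sin(360°/8) = 310.45 mm²); the cube at (3, 13) is absent (z outside [14.5, 23]); the r=11.5 sphere at (12, -1) slices to a regular 8-gon of circumradius 3.951 (√(r²−h²) with h=10.8 from center) (area = (8/2)·3.951²·sin(360°/8) = 44.15 mm²); the r=3.5 sphere at (4, 5) contributes a regular 8-gon of circumradius √(3.5²−0.3²) = 3.487 (area = (8/2)·3.487²·sin(360°/8) = 34.39 mm²); After the difference (first − rest): starting from the r=10.5 sphere (310.45 mm²), the r=11.5 sphere at (12, -1) partially overlaps it — only the 6.79 mm² overlap (of its 44.15 mm²) is removed, clipping the outline; the r=3.5 sphere at (4, 5) lies wholly inside it (removes its full 34.39 mm² and its 21.35 mm outline becomes a hole wall) — area = 269.27 mm². Overall, the cross-section is one region with 1 hole. Net area = 269.27 mm².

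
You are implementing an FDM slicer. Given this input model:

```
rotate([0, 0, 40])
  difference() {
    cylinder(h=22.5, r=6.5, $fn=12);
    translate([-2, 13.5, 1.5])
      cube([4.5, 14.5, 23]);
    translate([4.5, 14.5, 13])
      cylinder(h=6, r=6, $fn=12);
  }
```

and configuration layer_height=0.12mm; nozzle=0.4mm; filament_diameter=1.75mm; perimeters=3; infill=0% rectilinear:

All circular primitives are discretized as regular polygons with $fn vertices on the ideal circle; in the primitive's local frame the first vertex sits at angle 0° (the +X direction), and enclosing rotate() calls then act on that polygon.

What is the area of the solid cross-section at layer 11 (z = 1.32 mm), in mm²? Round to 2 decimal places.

126.75 mm²

At z = 1.32 mm: the r=6.5 cylinder contributes a regular 12-gon of circumradius 6.5 (area = (12/2)·6.500²·sin(360°/12) = 126.75 mm²); the cube at (-2, 13.5) is not intersected at this z (z outside [1.5, 24.5]); the cylinder at (4.5, 14.5) does not reach this height (z outside [13, 19]); Taking the first minus the rest: none of the subtracted shapes is present at this height, so the r=6.5 cylinder is unchanged — area = 126.75 mm²; (rotated 40° about Z; rotation is an isometry so areas/perimeters/island counts are preserved). Overall, the cross-section is a single solid region. Net area = 126.75 mm².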